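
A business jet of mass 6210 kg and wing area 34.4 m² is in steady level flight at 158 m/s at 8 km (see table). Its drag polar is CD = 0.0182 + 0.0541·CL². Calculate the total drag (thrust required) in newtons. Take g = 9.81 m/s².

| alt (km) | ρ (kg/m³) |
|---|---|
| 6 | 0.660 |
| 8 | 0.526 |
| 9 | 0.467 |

At 8 km, from the table: ρ = 0.526 kg/m³.
In steady level flight, lift balances weight: W = mg = 6210 × 9.81 = 60920 N.
Dynamic pressure q = 0.5 × 0.526 × 158² = 6566 Pa.
CL = W/(q·S) = 60920 / (6566 × 34.4) = 0.2697.
CD = 0.0182 + 0.0541 × 0.2697² = 0.02214.
D = q·S·CD = 6566 × 34.4 × 0.02214 = 5000 N

D = 5000 N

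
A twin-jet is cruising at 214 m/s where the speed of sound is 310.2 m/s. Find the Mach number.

M = v/a = 214 / 310.2 = 0.69

M = 0.69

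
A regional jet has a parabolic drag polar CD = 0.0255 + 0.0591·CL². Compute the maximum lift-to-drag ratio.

(L/D)max = 12.9

For CD = CD0 + K·CL², (L/D)max occurs at CL* = √(CD0/K) and equals 1/(2√(K·CD0)).
(L/D)max = 1/(2√(0.0591 × 0.0255)) = 1/(2 × 0.03882) = 12.9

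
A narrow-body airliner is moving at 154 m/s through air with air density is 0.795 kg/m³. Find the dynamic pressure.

q = 9430 Pa

q = ½ρv² = ½ × 0.795 × 154² = 9430 Pa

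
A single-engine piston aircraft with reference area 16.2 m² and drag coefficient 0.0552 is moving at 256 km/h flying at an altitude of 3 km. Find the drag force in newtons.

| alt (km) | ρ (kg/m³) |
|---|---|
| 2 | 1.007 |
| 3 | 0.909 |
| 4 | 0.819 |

At 3 km, from the table: ρ = 0.909 kg/m³.
Convert speed: v = 256 km/h ÷ 3.6 = 71.11 m/s.
D = ½ρv²S·CD = ½ × 0.909 × 71.11² × 16.2 × 0.0552 = 2060 N

D = 2060 N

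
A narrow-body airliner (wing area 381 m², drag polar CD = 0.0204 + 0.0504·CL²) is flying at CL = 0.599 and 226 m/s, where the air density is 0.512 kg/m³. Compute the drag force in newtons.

D = 1.92×10^5 N

CD = 0.0204 + 0.0504 × 0.599² = 0.03848
D = ½ρv²S·CD = ½ × 0.512 × 226² × 381 × 0.03848 = 1.92×10^5 N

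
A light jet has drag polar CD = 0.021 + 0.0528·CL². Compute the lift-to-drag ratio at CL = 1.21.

CD = 0.021 + 0.0528 × 1.21² = 0.0983
L/D = CL/CD = 1.21 / 0.0983 = 12.3

L/D = 12.3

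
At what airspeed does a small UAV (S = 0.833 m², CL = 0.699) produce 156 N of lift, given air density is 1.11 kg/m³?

v = 22 m/s

L = ½ρv²S·CL ⇒ v = √(2L/(ρ·S·CL))
v = √(2 × 156 / (1.11 × 0.833 × 0.699)) = √482.7 = 22 m/s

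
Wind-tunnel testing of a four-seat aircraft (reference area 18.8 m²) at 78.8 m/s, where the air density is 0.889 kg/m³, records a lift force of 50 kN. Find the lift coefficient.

From L = ½ρv²S·CL, rearranging gives CL = 2L/(ρv²S).
CL = 2 × 50000 / (0.889 × 78.8² × 18.8) = 0.964

CL = 0.964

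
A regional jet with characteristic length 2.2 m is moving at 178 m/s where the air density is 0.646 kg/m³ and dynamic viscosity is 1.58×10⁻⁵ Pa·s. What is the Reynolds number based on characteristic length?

Re = ρ·v·c/μ = 0.646 × 178 × 2.2 / (1.58×10⁻⁵) = 1.6×10^7

Re = 1.6×10^7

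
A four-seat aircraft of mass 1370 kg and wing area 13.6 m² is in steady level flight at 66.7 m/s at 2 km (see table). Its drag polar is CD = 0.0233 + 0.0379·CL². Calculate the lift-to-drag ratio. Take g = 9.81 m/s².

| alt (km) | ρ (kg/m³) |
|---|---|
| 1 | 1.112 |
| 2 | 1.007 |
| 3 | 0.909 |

L/D = 14.4

At 2 km, from the table: ρ = 1.007 kg/m³.
Weight W = mg = 1370 × 9.81 = 13440 N; in level flight L = W.
Dynamic pressure q = 0.5 × 1.007 × 66.7² = 2240 Pa.
CL = W/(q·S) = 13440 / (2240 × 13.6) = 0.4412.
CD = 0.0233 + 0.0379 × 0.4412² = 0.03068.
L/D = CL/CD = 0.4412 / 0.03068 = 14.4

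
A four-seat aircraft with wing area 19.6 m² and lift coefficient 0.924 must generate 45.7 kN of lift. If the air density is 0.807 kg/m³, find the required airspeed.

L = ½ρv²S·CL ⇒ v = √(2L/(ρ·S·CL))
v = √(2 × 45700 / (0.807 × 19.6 × 0.924)) = √6254 = 79.1 m/s

v = 79.1 m/s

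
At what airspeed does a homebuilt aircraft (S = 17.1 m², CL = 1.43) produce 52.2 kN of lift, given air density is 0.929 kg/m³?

L = ½ρv²S·CL ⇒ v = √(2L/(ρ·S·CL))
v = √(2 × 52200 / (0.929 × 17.1 × 1.43)) = √4596 = 67.8 m/s

v = 67.8 m/s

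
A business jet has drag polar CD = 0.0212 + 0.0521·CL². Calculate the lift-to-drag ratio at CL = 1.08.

CD = 0.0212 + 0.0521 × 1.08² = 0.08197
L/D = CL/CD = 1.08 / 0.08197 = 13.2

L/D = 13.2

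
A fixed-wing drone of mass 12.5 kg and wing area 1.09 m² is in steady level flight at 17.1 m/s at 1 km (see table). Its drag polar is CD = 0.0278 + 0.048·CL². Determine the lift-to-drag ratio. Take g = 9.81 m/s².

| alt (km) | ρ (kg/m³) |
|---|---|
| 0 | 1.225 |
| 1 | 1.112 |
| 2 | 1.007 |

At 1 km, from the table: ρ = 1.112 kg/m³.
In steady level flight, lift balances weight: W = mg = 12.5 × 9.81 = 122.62 N.
Dynamic pressure q = 0.5 × 1.112 × 17.1² = 162.6 Pa.
CL = W/(q·S) = 122.62 / (162.6 × 1.09) = 0.692.
CD = 0.0278 + 0.048 × 0.692² = 0.05078.
L/D = CL/CD = 0.692 / 0.05078 = 13.6

L/D = 13.6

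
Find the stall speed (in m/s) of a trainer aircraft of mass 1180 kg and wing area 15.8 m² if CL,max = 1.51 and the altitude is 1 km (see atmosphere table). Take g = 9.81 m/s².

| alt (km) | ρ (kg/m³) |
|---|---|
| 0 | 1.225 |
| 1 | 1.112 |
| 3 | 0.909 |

V_stall = 29.5 m/s

At 1 km, from the table: ρ = 1.112 kg/m³.
At stall, lift equals weight: L = W = m·g = 1180 × 9.81 = 11580 N.
From L = ½ρV²S·CL,max = W: V_stall = √(2W/(ρSCL,max)) = √(2·11580/(1.112·15.8·1.51))
V_stall = √872.7 = 29.5 m/s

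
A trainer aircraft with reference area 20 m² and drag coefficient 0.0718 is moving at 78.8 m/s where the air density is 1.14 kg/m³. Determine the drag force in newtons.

D = ½ρv²S·CD = ½ × 1.14 × 78.8² × 20 × 0.0718 = 5080 N ≈ 5.08 kN

D = 5080 N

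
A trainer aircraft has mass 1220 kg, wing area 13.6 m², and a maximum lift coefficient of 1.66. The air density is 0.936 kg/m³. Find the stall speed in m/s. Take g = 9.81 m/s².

V_stall = 33.7 m/s

Stall occurs when L = W at CL,max. W = mg = 1220 × 9.81 = 11970 N.
From L = ½ρV²S·CL,max = W: V_stall = √(2W/(ρSCL,max)) = √(2·11970/(0.936·13.6·1.66))
V_stall = √1133 = 33.7 m/s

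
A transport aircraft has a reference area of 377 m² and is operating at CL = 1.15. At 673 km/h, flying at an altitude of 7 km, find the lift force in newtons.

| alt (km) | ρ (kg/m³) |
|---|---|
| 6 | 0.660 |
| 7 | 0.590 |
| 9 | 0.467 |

L = 4.47×10^6 N

At 7 km, from the table: ρ = 0.590 kg/m³.
Convert speed: v = 673 km/h ÷ 3.6 = 186.9 m/s.
L = ½ρv²S·CL = ½ × 0.59 × 186.9² × 377 × 1.15 = 4.47×10^6 N ≈ 4470 kN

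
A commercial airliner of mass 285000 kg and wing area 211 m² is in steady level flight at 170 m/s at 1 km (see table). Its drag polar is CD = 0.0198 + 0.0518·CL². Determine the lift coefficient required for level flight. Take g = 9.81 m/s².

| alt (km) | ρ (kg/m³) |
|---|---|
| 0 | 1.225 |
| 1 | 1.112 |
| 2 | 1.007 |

CL = 0.825

At 1 km, from the table: ρ = 1.112 kg/m³.
Weight W = mg = 285000 × 9.81 = 2.7958×10^6 N; in level flight L = W.
q = ½ρv² = ½ × 1.112 × 170² = 16070 Pa.
Required CL = L/(qS) = 2.7958×10^6/(16070·211) = 0.8246.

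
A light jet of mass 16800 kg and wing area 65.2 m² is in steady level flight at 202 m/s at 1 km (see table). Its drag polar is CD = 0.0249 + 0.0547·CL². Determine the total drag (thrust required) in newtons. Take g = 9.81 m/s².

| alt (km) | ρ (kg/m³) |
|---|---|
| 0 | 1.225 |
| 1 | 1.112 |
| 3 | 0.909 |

At 1 km, from the table: ρ = 1.112 kg/m³.
In steady level flight, lift balances weight: W = mg = 16800 × 9.81 = 1.6481×10^5 N.
Dynamic pressure q = 0.5 × 1.112 × 202² = 22690 Pa.
CL = 2W/(ρv²S) = 2×1.6481×10^5/(1.112×202²×65.2) = 0.1114.
CD = 0.0249 + 0.0547 × 0.1114² = 0.02558.
D = q·S·CD = 22690 × 65.2 × 0.02558 = 37840 N

D = 37800 N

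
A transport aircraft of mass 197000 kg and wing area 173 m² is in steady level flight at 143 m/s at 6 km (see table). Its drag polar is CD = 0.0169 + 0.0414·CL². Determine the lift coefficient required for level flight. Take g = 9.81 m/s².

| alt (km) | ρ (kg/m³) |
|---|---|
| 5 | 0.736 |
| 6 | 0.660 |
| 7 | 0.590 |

At 6 km, from the table: ρ = 0.660 kg/m³.
Level flight ⇒ L = W = m·g = 197000 × 9.81 = 1.9326×10^6 N.
q = ½ρv² = ½ × 0.66 × 143² = 6748 Pa.
CL = W/(q·S) = 1.9326×10^6 / (6748 × 173) = 1.655.

CL = 1.66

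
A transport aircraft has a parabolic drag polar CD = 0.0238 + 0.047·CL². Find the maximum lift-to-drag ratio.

For CD = CD0 + K·CL², (L/D)max occurs at CL* = √(CD0/K) and equals 1/(2√(K·CD0)).
(L/D)max = 1/(2√(0.047 × 0.0238)) = 1/(2 × 0.03345) = 14.9

(L/D)max = 14.9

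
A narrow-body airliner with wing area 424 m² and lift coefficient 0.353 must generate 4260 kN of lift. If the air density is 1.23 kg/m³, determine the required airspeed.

v = 215 m/s

L = ½ρv²S·CL ⇒ v = √(2L/(ρ·S·CL))
v = √(2 × 4.26×10^6 / (1.23 × 424 × 0.353)) = √46280 = 215 m/s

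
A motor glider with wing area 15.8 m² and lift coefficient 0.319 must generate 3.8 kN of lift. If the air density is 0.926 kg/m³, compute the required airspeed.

L = ½ρv²S·CL ⇒ v = √(2L/(ρ·S·CL))
v = √(2 × 3800 / (0.926 × 15.8 × 0.319)) = √1628 = 40.4 m/s

v = 40.4 m/s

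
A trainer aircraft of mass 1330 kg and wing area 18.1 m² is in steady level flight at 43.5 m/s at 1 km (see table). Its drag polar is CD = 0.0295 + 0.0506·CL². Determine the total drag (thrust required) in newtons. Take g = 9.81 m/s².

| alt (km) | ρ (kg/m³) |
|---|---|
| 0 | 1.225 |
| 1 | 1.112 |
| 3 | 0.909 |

At 1 km, from the table: ρ = 1.112 kg/m³.
Weight W = mg = 1330 × 9.81 = 13047 N; in level flight L = W.
Dynamic pressure q = 0.5 × 1.112 × 43.5² = 1052 Pa.
CL = 2W/(ρv²S) = 2×13047/(1.112×43.5²×18.1) = 0.6852.
CD = 0.0295 + 0.0506 × 0.6852² = 0.05325.
D = q·S·CD = 1052 × 18.1 × 0.05325 = 1014 N

D = 1010 N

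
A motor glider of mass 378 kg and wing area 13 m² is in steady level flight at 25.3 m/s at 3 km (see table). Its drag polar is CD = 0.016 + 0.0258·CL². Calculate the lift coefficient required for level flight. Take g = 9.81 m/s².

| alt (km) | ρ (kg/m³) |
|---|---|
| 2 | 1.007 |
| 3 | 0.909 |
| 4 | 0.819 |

CL = 0.98

At 3 km, from the table: ρ = 0.909 kg/m³.
Level flight ⇒ L = W = m·g = 378 × 9.81 = 3708.2 N.
Dynamic pressure q = 0.5 × 0.909 × 25.3² = 290.9 Pa.
Required CL = L/(qS) = 3708.2/(290.9·13) = 0.9805.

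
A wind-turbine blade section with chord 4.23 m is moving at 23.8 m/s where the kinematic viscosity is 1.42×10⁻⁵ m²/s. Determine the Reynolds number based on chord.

Re = 7.09×10^6

Re = v·c/ν = 23.8 × 4.23 / (1.42×10⁻⁵) = 7.09×10^6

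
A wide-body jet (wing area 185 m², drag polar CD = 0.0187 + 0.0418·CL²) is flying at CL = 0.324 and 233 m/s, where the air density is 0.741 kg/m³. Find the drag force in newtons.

D = 85900 N

CD = 0.0187 + 0.0418 × 0.324² = 0.02309
D = ½ρv²S·CD = ½ × 0.741 × 233² × 185 × 0.02309 = 85900 N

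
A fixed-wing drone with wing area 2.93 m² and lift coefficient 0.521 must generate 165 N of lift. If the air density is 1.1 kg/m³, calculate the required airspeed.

L = ½ρv²S·CL ⇒ v = √(2L/(ρ·S·CL))
v = √(2 × 165 / (1.1 × 2.93 × 0.521)) = √196.5 = 14 m/s

v = 14 m/s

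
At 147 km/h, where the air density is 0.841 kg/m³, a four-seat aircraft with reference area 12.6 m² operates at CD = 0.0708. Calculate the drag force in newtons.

D = 625 N

Convert speed: v = 147 km/h ÷ 3.6 = 40.83 m/s.
Dynamic pressure q = ½ρv² = ½ × 0.841 × 40.83² = 701.1 Pa.
D = q·S·CD = 701.1 × 12.6 × 0.0708 = 625 N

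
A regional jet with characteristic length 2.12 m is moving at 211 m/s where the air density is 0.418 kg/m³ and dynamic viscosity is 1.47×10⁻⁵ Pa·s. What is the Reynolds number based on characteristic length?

Re = ρ·v·c/μ = 0.418 × 211 × 2.12 / (1.47×10⁻⁵) = 1.27×10^7

Re = 1.27×10^7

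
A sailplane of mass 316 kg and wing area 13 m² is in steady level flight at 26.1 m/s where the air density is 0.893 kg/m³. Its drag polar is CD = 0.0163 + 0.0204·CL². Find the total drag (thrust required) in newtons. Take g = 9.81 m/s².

In steady level flight, lift balances weight: W = mg = 316 × 9.81 = 3100 N.
q = ½ρv² = ½ × 0.893 × 26.1² = 304.2 Pa.
CL = 2W/(ρv²S) = 2×3100/(0.893×26.1²×13) = 0.784.
CD = 0.0163 + 0.0204 × 0.784² = 0.02884.
D = q·S·CD = 304.2 × 13 × 0.02884 = 114 N

D = 114 N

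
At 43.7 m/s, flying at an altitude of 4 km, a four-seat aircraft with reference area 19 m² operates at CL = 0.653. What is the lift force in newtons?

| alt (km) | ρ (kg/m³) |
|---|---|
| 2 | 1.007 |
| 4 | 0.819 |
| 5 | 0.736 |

L = 9700 N

At 4 km, from the table: ρ = 0.819 kg/m³.
Dynamic pressure q = ½ρv² = ½ × 0.819 × 43.7² = 782 Pa.
L = q·S·CL = 782 × 19 × 0.653 = 9700 N ≈ 9.7 kN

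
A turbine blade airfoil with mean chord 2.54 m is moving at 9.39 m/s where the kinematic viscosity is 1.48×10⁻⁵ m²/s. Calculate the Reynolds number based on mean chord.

Re = 1.61×10^6

Re = v·c/ν = 9.39 × 2.54 / (1.48×10⁻⁵) = 1.61×10^6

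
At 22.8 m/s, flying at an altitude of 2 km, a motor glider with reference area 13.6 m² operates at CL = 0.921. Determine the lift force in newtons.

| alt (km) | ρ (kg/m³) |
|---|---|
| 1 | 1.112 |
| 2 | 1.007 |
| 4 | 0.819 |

L = 3280 N

At 2 km, from the table: ρ = 1.007 kg/m³.
Dynamic pressure q = ½ρv² = ½ × 1.007 × 22.8² = 261.7 Pa.
L = q·S·CL = 261.7 × 13.6 × 0.921 = 3280 N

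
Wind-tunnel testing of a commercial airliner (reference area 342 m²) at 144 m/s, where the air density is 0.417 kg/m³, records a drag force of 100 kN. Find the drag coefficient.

From D = ½ρv²S·CD, rearranging gives CD = 2D/(ρv²S).
CD = 2 × 1×10^5 / (0.417 × 144² × 342) = 0.0676

CD = 0.0676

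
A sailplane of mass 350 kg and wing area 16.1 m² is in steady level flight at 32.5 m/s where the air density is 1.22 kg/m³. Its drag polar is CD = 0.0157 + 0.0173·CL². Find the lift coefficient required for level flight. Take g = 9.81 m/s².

Weight W = mg = 350 × 9.81 = 3433.5 N; in level flight L = W.
q = ½ρv² = ½ × 1.22 × 32.5² = 644.3 Pa.
CL = 2W/(ρv²S) = 2×3433.5/(1.22×32.5²×16.1) = 0.331.

CL = 0.331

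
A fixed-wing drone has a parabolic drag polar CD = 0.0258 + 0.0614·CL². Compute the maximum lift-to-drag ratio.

(L/D)max = 12.6

For CD = CD0 + K·CL², (L/D)max occurs at CL* = √(CD0/K) and equals 1/(2√(K·CD0)).
(L/D)max = 1/(2√(0.0614 × 0.0258)) = 1/(2 × 0.0398) = 12.6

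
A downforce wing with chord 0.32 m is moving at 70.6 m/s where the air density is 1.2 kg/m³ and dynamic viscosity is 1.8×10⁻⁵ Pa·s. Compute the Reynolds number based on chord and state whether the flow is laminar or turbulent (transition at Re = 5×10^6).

Re = ρ·v·c/μ = 1.2 × 70.6 × 0.32 / (1.8×10⁻⁵) = 1.51×10^6
Since 1.51×10^6 < 5×10^6, the flow is laminar.

Re = 1.51×10^6 (laminar)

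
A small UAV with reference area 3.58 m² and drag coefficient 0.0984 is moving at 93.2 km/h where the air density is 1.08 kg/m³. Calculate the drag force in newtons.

Convert speed: v = 93.2 km/h ÷ 3.6 = 25.89 m/s.
Dynamic pressure q = ½ρv² = ½ × 1.08 × 25.89² = 361.9 Pa.
D = q·S·CD = 361.9 × 3.58 × 0.0984 = 127 N

D = 127 N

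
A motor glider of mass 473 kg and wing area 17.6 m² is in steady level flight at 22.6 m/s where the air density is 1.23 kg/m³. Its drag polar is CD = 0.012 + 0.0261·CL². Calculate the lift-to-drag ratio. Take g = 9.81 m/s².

L/D = 27.6

In steady level flight, lift balances weight: W = mg = 473 × 9.81 = 4640.1 N.
Dynamic pressure q = 0.5 × 1.23 × 22.6² = 314.1 Pa.
Required CL = L/(qS) = 4640.1/(314.1·17.6) = 0.8393.
CD = 0.012 + 0.0261 × 0.8393² = 0.03039.
L/D = CL/CD = 0.8393 / 0.03039 = 27.6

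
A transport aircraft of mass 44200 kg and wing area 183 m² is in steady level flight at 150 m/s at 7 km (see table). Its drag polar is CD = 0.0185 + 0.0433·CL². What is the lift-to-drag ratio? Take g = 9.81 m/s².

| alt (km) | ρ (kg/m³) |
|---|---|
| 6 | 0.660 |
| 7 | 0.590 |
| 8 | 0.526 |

L/D = 14.9

At 7 km, from the table: ρ = 0.590 kg/m³.
Level flight ⇒ L = W = m·g = 44200 × 9.81 = 4.336×10^5 N.
Dynamic pressure q = 0.5 × 0.59 × 150² = 6638 Pa.
Required CL = L/(qS) = 4.336×10^5/(6638·183) = 0.357.
CD = 0.0185 + 0.0433 × 0.357² = 0.02402.
L/D = CL/CD = 0.357 / 0.02402 = 14.9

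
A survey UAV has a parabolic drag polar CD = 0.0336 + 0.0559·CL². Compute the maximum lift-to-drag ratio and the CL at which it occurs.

(L/D)max = 11.5, at CL = 0.775

For CD = CD0 + K·CL², (L/D)max occurs at CL* = √(CD0/K) and equals 1/(2√(K·CD0)).
(L/D)max = 1/(2√(0.0559 × 0.0336)) = 1/(2 × 0.04334) = 11.5
CL* = √(0.0336/0.0559) = 0.775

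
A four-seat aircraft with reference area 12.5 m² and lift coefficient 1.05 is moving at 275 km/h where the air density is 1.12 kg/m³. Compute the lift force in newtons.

L = 42900 N

Convert speed: v = 275 km/h ÷ 3.6 = 76.39 m/s.
L = ½ρv²S·CL = ½ × 1.12 × 76.39² × 12.5 × 1.05 = 42900 N ≈ 42.9 kN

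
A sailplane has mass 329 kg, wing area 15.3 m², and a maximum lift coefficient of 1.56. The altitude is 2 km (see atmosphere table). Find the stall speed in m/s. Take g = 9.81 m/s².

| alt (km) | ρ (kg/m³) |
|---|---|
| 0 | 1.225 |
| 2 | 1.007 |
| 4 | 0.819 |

At 2 km, from the table: ρ = 1.007 kg/m³.
Weight W = mg = 329 × 9.81 = 3227 N.
V_stall = √(2W/(ρ·S·CL,max)) = √(2 × 3227 / (1.007 × 15.3 × 1.56))
V_stall = √268.6 = 16.4 m/s

V_stall = 16.4 m/s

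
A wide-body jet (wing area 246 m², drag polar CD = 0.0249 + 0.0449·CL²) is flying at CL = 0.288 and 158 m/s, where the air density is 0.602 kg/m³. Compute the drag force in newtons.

D = 52900 N

CD = 0.0249 + 0.0449 × 0.288² = 0.02862
D = ½ρv²S·CD = ½ × 0.602 × 158² × 246 × 0.02862 = 52900 N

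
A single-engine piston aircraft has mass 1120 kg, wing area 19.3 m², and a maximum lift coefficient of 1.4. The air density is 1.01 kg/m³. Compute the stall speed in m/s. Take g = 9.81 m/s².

Stall occurs when L = W at CL,max. W = mg = 1120 × 9.81 = 10990 N.
From L = ½ρV²S·CL,max = W: V_stall = √(2W/(ρSCL,max)) = √(2·10990/(1.01·19.3·1.4))
V_stall = √805.2 = 28.4 m/s

V_stall = 28.4 m/s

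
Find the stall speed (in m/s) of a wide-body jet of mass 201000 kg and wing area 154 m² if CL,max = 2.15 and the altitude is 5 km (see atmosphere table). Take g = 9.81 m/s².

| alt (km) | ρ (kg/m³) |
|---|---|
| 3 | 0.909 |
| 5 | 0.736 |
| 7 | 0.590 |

V_stall = 127 m/s

At 5 km, from the table: ρ = 0.736 kg/m³.
At stall, lift equals weight: L = W = m·g = 201000 × 9.81 = 1.972×10^6 N.
From L = ½ρV²S·CL,max = W: V_stall = √(2W/(ρSCL,max)) = √(2·1.972×10^6/(0.736·154·2.15))
V_stall = √16180 = 127 m/s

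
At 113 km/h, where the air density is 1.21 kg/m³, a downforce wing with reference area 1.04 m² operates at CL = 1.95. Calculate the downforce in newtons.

Convert speed: v = 113 km/h ÷ 3.6 = 31.39 m/s.
L = ½ρv²S·CL = ½ × 1.21 × 31.39² × 1.04 × 1.95 = 1210 N

L = 1210 N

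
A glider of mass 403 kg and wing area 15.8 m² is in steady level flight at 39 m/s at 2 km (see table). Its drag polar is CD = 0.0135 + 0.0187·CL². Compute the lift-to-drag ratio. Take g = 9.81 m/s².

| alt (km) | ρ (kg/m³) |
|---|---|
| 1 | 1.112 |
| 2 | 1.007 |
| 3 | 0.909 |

At 2 km, from the table: ρ = 1.007 kg/m³.
Level flight ⇒ L = W = m·g = 403 × 9.81 = 3953.4 N.
q = ½ρv² = ½ × 1.007 × 39² = 765.8 Pa.
CL = W/(q·S) = 3953.4 / (765.8 × 15.8) = 0.3267.
CD = 0.0135 + 0.0187 × 0.3267² = 0.0155.
L/D = CL/CD = 0.3267 / 0.0155 = 21.1

L/D = 21.1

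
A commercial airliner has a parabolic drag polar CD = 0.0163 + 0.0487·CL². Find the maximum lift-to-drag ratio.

For CD = CD0 + K·CL², (L/D)max occurs at CL* = √(CD0/K) and equals 1/(2√(K·CD0)).
(L/D)max = 1/(2√(0.0487 × 0.0163)) = 1/(2 × 0.02817) = 17.7

(L/D)max = 17.7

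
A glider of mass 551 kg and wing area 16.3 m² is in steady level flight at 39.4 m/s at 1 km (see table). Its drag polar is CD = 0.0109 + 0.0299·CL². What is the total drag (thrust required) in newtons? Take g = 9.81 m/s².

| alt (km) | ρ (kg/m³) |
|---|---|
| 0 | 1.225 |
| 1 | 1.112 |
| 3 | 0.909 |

At 1 km, from the table: ρ = 1.112 kg/m³.
Weight W = mg = 551 × 9.81 = 5405.3 N; in level flight L = W.
Dynamic pressure q = 0.5 × 1.112 × 39.4² = 863.1 Pa.
Required CL = L/(qS) = 5405.3/(863.1·16.3) = 0.3842.
CD = 0.0109 + 0.0299 × 0.3842² = 0.01531.
D = q·S·CD = 863.1 × 16.3 × 0.01531 = 215.4 N

D = 215 N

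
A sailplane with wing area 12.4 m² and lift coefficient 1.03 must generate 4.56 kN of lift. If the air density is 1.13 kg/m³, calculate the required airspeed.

L = ½ρv²S·CL ⇒ v = √(2L/(ρ·S·CL))
v = √(2 × 4560 / (1.13 × 12.4 × 1.03)) = √631.9 = 25.1 m/s

v = 25.1 m/s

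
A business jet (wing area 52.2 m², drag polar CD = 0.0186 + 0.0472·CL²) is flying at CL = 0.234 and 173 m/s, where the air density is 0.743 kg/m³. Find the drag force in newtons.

CD = 0.0186 + 0.0472 × 0.234² = 0.02118
D = ½ρv²S·CD = ½ × 0.743 × 173² × 52.2 × 0.02118 = 12300 N

D = 12300 N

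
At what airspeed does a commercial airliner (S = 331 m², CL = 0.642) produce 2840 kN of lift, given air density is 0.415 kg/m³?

L = ½ρv²S·CL ⇒ v = √(2L/(ρ·S·CL))
v = √(2 × 2.84×10^6 / (0.415 × 331 × 0.642)) = √64410 = 254 m/s

v = 254 m/s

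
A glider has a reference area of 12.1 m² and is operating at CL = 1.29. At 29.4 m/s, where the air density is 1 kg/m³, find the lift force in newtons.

Dynamic pressure q = ½ρv² = ½ × 1 × 29.4² = 432.2 Pa.
L = q·S·CL = 432.2 × 12.1 × 1.29 = 6750 N ≈ 6.75 kN

L = 6750 N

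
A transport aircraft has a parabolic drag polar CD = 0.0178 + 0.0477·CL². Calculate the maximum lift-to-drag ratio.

(L/D)max = 17.2

For CD = CD0 + K·CL², (L/D)max occurs at CL* = √(CD0/K) and equals 1/(2√(K·CD0)).
(L/D)max = 1/(2√(0.0477 × 0.0178)) = 1/(2 × 0.02914) = 17.2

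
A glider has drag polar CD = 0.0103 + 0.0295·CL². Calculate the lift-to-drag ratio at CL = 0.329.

CD = 0.0103 + 0.0295 × 0.329² = 0.01349
L/D = CL/CD = 0.329 / 0.01349 = 24.4

L/D = 24.4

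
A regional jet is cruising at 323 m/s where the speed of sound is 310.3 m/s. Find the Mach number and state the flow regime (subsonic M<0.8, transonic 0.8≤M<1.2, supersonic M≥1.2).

M = v/a = 323 / 310.3 = 1.04
M = 1.04 → transonic.

M = 1.04 (transonic)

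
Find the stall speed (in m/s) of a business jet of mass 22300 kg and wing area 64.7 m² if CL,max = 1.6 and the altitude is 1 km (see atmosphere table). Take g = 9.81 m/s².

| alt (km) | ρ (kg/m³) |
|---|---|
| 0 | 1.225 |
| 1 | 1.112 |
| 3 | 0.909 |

V_stall = 61.7 m/s

At 1 km, from the table: ρ = 1.112 kg/m³.
Stall occurs when L = W at CL,max. W = mg = 22300 × 9.81 = 2.188×10^5 N.
V_stall = √(2W/(ρ·S·CL,max)) = √(2 × 2.188×10^5 / (1.112 × 64.7 × 1.6))
V_stall = √3801 = 61.7 m/s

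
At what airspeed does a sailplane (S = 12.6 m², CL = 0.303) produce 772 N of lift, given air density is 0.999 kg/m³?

v = 20.1 m/s

L = ½ρv²S·CL ⇒ v = √(2L/(ρ·S·CL))
v = √(2 × 772 / (0.999 × 12.6 × 0.303)) = √404.8 = 20.1 m/s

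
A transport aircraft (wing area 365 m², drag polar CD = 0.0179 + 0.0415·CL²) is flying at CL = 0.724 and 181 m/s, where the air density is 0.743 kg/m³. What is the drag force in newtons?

D = 1.76×10^5 N

CD = 0.0179 + 0.0415 × 0.724² = 0.03965
D = ½ρv²S·CD = ½ × 0.743 × 181² × 365 × 0.03965 = 1.76×10^5 N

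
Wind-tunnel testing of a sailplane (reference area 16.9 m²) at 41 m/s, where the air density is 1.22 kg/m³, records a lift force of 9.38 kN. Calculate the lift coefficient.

From L = ½ρv²S·CL, rearranging gives CL = 2L/(ρv²S).
CL = 2 × 9380 / (1.22 × 41² × 16.9) = 0.541

CL = 0.541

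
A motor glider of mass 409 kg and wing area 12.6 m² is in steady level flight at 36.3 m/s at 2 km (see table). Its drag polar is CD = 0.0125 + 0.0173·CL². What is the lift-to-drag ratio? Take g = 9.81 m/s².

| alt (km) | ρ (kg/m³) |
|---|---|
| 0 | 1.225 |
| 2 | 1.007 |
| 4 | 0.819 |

At 2 km, from the table: ρ = 1.007 kg/m³.
Level flight ⇒ L = W = m·g = 409 × 9.81 = 4012.3 N.
q = ½ρv² = ½ × 1.007 × 36.3² = 663.5 Pa.
CL = 2W/(ρv²S) = 2×4012.3/(1.007×36.3²×12.6) = 0.48.
CD = 0.0125 + 0.0173 × 0.48² = 0.01649.
L/D = CL/CD = 0.48 / 0.01649 = 29.1

L/D = 29.1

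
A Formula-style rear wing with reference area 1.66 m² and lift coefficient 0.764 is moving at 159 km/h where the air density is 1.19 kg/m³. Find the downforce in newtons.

L = 1470 N

Convert speed: v = 159 km/h ÷ 3.6 = 44.17 m/s.
L = ½ρv²S·CL = ½ × 1.19 × 44.17² × 1.66 × 0.764 = 1470 N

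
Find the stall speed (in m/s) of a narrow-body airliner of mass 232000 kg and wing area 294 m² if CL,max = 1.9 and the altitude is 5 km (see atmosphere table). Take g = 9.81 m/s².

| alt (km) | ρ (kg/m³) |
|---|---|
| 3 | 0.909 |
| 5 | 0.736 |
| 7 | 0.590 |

At 5 km, from the table: ρ = 0.736 kg/m³.
Weight W = mg = 232000 × 9.81 = 2.276×10^6 N.
From L = ½ρV²S·CL,max = W: V_stall = √(2W/(ρSCL,max)) = √(2·2.276×10^6/(0.736·294·1.9))
V_stall = √11070 = 105 m/s

V_stall = 105 m/s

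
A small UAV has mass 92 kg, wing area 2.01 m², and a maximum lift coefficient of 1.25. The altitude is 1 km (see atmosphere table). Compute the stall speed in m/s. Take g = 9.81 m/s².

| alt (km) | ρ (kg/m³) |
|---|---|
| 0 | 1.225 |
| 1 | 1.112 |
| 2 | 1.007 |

V_stall = 25.4 m/s

At 1 km, from the table: ρ = 1.112 kg/m³.
At stall, lift equals weight: L = W = m·g = 92 × 9.81 = 902.5 N.
From L = ½ρV²S·CL,max = W: V_stall = √(2W/(ρSCL,max)) = √(2·902.5/(1.112·2.01·1.25))
V_stall = √646.1 = 25.4 m/s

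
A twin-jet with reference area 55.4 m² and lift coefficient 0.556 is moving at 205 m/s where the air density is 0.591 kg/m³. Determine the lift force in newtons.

L = ½ρv²S·CL = ½ × 0.591 × 205² × 55.4 × 0.556 = 3.83×10^5 N ≈ 383 kN

L = 3.83×10^5 N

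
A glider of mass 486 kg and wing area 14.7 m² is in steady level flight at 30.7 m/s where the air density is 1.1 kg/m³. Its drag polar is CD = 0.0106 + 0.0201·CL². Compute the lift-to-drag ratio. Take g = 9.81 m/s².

In steady level flight, lift balances weight: W = mg = 486 × 9.81 = 4767.7 N.
q = ½ρv² = ½ × 1.1 × 30.7² = 518.4 Pa.
Required CL = L/(qS) = 4767.7/(518.4·14.7) = 0.6257.
CD = 0.0106 + 0.0201 × 0.6257² = 0.01847.
L/D = CL/CD = 0.6257 / 0.01847 = 33.9

L/D = 33.9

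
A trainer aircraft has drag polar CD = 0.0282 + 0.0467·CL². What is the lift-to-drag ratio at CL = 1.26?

L/D = 12.3

CD = 0.0282 + 0.0467 × 1.26² = 0.1023
L/D = CL/CD = 1.26 / 0.1023 = 12.3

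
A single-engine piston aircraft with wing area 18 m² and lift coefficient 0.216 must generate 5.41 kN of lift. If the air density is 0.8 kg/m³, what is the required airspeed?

v = 59 m/s

L = ½ρv²S·CL ⇒ v = √(2L/(ρ·S·CL))
v = √(2 × 5410 / (0.8 × 18 × 0.216)) = √3479 = 59 m/s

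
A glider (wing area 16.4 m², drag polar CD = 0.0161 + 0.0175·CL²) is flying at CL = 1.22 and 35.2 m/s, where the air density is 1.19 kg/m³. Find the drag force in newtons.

CD = 0.0161 + 0.0175 × 1.22² = 0.04215
D = ½ρv²S·CD = ½ × 1.19 × 35.2² × 16.4 × 0.04215 = 510 N

D = 510 N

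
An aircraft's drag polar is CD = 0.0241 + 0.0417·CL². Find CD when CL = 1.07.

CD = 0.0241 + 0.0417 × 1.07² = 0.0241 + 0.04774 = 0.0718

CD = 0.0718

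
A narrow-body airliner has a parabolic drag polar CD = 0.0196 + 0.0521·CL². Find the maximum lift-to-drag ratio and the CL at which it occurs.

For CD = CD0 + K·CL², (L/D)max occurs at CL* = √(CD0/K) and equals 1/(2√(K·CD0)).
(L/D)max = 1/(2√(0.0521 × 0.0196)) = 1/(2 × 0.03196) = 15.6
CL* = √(0.0196/0.0521) = 0.613

(L/D)max = 15.6, at CL = 0.613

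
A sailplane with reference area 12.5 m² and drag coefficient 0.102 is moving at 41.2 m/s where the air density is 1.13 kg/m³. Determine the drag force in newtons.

D = 1220 N

Dynamic pressure q = ½ρv² = ½ × 1.13 × 41.2² = 959.1 Pa.
D = q·S·CD = 959.1 × 12.5 × 0.102 = 1220 N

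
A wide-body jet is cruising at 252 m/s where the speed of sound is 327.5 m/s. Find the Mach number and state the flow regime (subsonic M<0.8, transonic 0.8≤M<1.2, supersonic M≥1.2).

M = 0.769 (subsonic)

M = v/a = 252 / 327.5 = 0.769
M = 0.769 → subsonic.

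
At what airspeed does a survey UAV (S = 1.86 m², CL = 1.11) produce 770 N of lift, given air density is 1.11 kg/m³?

v = 25.9 m/s

L = ½ρv²S·CL ⇒ v = √(2L/(ρ·S·CL))
v = √(2 × 770 / (1.11 × 1.86 × 1.11)) = √672 = 25.9 m/s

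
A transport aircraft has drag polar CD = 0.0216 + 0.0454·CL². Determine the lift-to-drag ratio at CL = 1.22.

L/D = 13.7

CD = 0.0216 + 0.0454 × 1.22² = 0.08917
L/D = CL/CD = 1.22 / 0.08917 = 13.7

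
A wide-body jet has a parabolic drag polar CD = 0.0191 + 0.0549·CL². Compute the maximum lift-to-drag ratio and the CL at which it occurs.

(L/D)max = 15.4, at CL = 0.59

For CD = CD0 + K·CL², (L/D)max occurs at CL* = √(CD0/K) and equals 1/(2√(K·CD0)).
(L/D)max = 1/(2√(0.0549 × 0.0191)) = 1/(2 × 0.03238) = 15.4
CL* = √(0.0191/0.0549) = 0.59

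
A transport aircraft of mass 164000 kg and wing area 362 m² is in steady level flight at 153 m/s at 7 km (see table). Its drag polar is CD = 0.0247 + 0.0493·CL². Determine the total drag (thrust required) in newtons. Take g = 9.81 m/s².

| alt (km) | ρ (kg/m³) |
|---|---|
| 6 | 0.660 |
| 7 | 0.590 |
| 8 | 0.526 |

D = 1.13×10^5 N

At 7 km, from the table: ρ = 0.590 kg/m³.
Level flight ⇒ L = W = m·g = 164000 × 9.81 = 1.6088×10^6 N.
Dynamic pressure q = 0.5 × 0.59 × 153² = 6906 Pa.
CL = 2W/(ρv²S) = 2×1.6088×10^6/(0.59×153²×362) = 0.6436.
CD = 0.0247 + 0.0493 × 0.6436² = 0.04512.
D = q·S·CD = 6906 × 362 × 0.04512 = 1.128×10^5 N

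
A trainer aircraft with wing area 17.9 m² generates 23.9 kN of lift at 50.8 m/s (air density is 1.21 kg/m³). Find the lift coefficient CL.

From L = ½ρv²S·CL, rearranging gives CL = 2L/(ρv²S).
CL = 2 × 23900 / (1.21 × 50.8² × 17.9) = 0.855

CL = 0.855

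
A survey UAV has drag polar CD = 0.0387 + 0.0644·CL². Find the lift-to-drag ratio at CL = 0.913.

L/D = 9.88

CD = 0.0387 + 0.0644 × 0.913² = 0.09238
L/D = CL/CD = 0.913 / 0.09238 = 9.88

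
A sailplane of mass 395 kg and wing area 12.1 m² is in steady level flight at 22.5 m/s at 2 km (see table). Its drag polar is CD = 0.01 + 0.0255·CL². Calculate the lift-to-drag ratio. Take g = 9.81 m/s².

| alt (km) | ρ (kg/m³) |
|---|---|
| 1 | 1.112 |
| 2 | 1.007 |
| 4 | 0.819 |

L/D = 25

At 2 km, from the table: ρ = 1.007 kg/m³.
Level flight ⇒ L = W = m·g = 395 × 9.81 = 3875 N.
q = ½ρv² = ½ × 1.007 × 22.5² = 254.9 Pa.
Required CL = L/(qS) = 3875/(254.9·12.1) = 1.256.
CD = 0.01 + 0.0255 × 1.256² = 0.05025.
L/D = CL/CD = 1.256 / 0.05025 = 25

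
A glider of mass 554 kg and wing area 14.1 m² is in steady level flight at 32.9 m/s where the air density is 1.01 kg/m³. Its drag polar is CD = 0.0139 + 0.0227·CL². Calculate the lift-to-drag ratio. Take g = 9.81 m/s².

In steady level flight, lift balances weight: W = mg = 554 × 9.81 = 5434.7 N.
Dynamic pressure q = 0.5 × 1.01 × 32.9² = 546.6 Pa.
CL = 2W/(ρv²S) = 2×5434.7/(1.01×32.9²×14.1) = 0.7051.
CD = 0.0139 + 0.0227 × 0.7051² = 0.02519.
L/D = CL/CD = 0.7051 / 0.02519 = 28

L/D = 28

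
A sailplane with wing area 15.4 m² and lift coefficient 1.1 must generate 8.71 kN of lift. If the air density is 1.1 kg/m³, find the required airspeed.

L = ½ρv²S·CL ⇒ v = √(2L/(ρ·S·CL))
v = √(2 × 8710 / (1.1 × 15.4 × 1.1)) = √934.9 = 30.6 m/s

v = 30.6 m/s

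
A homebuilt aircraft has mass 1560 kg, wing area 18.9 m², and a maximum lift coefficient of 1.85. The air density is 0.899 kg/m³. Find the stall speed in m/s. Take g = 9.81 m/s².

V_stall = 31.2 m/s

Stall occurs when L = W at CL,max. W = mg = 1560 × 9.81 = 15300 N.
From L = ½ρV²S·CL,max = W: V_stall = √(2W/(ρSCL,max)) = √(2·15300/(0.899·18.9·1.85))
V_stall = √973.7 = 31.2 m/s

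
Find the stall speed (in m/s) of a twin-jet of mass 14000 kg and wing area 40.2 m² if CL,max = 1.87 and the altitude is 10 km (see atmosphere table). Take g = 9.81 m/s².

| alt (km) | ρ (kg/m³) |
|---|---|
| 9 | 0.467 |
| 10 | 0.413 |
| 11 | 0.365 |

At 10 km, from the table: ρ = 0.413 kg/m³.
Stall occurs when L = W at CL,max. W = mg = 14000 × 9.81 = 1.373×10^5 N.
From L = ½ρV²S·CL,max = W: V_stall = √(2W/(ρSCL,max)) = √(2·1.373×10^5/(0.413·40.2·1.87))
V_stall = √8847 = 94.1 m/s

V_stall = 94.1 m/s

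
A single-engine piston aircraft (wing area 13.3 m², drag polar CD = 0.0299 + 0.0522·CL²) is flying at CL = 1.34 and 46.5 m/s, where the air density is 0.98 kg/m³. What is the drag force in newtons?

CD = 0.0299 + 0.0522 × 1.34² = 0.1236
D = ½ρv²S·CD = ½ × 0.98 × 46.5² × 13.3 × 0.1236 = 1740 N

D = 1740 N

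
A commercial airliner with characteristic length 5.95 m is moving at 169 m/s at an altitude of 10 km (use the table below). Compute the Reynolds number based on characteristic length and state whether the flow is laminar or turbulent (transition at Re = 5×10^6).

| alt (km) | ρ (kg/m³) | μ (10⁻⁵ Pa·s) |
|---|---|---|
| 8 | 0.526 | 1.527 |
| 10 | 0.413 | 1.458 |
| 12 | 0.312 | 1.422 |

At 10 km, from the table: ρ = 0.413 kg/m³, μ = 1.458×10⁻⁵ Pa·s.
Re = ρ·v·c/μ = 0.413 × 169 × 5.95 / (1.458×10⁻⁵) = 2.85×10^7
Since 2.85×10^7 > 5×10^6, the flow is turbulent.

Re = 2.85×10^7 (turbulent)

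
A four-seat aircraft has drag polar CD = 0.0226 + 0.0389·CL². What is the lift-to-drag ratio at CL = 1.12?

CD = 0.0226 + 0.0389 × 1.12² = 0.0714
L/D = CL/CD = 1.12 / 0.0714 = 15.7

L/D = 15.7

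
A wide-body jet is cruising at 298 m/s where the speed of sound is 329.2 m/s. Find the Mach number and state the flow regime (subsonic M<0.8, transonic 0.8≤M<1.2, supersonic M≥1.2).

M = 0.905 (transonic)

M = v/a = 298 / 329.2 = 0.905
M = 0.905 → transonic.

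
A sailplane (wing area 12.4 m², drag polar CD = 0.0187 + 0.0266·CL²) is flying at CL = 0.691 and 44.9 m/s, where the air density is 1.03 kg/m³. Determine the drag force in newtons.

D = 404 N

CD = 0.0187 + 0.0266 × 0.691² = 0.0314
D = ½ρv²S·CD = ½ × 1.03 × 44.9² × 12.4 × 0.0314 = 404 N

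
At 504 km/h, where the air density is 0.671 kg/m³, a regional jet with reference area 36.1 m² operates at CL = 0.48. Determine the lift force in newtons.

L = 1.14×10^5 N

Convert speed: v = 504 km/h ÷ 3.6 = 140 m/s.
L = ½ρv²S·CL = ½ × 0.671 × 140² × 36.1 × 0.48 = 1.14×10^5 N ≈ 114 kN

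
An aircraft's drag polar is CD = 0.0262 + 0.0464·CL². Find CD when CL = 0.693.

CD = 0.0262 + 0.0464 × 0.693² = 0.0262 + 0.02228 = 0.0485

CD = 0.0485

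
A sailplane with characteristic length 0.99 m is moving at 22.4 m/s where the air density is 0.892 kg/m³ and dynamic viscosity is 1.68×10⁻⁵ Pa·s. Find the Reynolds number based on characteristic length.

Re = ρ·v·c/μ = 0.892 × 22.4 × 0.99 / (1.68×10⁻⁵) = 1.18×10^6

Re = 1.18×10^6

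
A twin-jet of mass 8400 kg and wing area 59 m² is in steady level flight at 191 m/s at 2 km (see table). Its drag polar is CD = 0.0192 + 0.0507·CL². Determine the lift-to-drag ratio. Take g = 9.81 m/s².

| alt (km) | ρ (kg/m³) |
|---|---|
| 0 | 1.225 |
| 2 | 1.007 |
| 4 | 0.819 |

At 2 km, from the table: ρ = 1.007 kg/m³.
In steady level flight, lift balances weight: W = mg = 8400 × 9.81 = 82404 N.
Dynamic pressure q = 0.5 × 1.007 × 191² = 18370 Pa.
CL = 2W/(ρv²S) = 2×82404/(1.007×191²×59) = 0.07604.
CD = 0.0192 + 0.0507 × 0.07604² = 0.01949.
L/D = CL/CD = 0.07604 / 0.01949 = 3.9

L/D = 3.9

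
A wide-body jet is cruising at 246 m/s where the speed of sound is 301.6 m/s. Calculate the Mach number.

M = 0.816

M = v/a = 246 / 301.6 = 0.816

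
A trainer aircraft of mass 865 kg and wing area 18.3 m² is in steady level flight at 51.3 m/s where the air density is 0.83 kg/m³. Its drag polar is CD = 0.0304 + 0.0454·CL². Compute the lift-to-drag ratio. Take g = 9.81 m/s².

Level flight ⇒ L = W = m·g = 865 × 9.81 = 8485.6 N.
Dynamic pressure q = 0.5 × 0.83 × 51.3² = 1092 Pa.
CL = W/(q·S) = 8485.6 / (1092 × 18.3) = 0.4246.
CD = 0.0304 + 0.0454 × 0.4246² = 0.03858.
L/D = CL/CD = 0.4246 / 0.03858 = 11

L/D = 11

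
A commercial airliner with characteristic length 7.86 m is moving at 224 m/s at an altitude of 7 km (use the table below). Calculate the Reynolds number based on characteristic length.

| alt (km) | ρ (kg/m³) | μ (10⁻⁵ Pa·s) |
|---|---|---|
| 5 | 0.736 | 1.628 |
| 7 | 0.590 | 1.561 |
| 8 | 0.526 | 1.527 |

Re = 6.65×10^7

At 7 km, from the table: ρ = 0.590 kg/m³, μ = 1.561×10⁻⁵ Pa·s.
Re = ρ·v·c/μ = 0.59 × 224 × 7.86 / (1.561×10⁻⁵) = 6.65×10^7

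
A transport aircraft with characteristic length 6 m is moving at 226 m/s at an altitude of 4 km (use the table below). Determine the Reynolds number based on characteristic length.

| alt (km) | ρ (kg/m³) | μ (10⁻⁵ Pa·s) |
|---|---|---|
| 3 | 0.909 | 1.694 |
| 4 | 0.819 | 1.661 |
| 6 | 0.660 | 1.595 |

At 4 km, from the table: ρ = 0.819 kg/m³, μ = 1.661×10⁻⁵ Pa·s.
Re = ρ·v·c/μ = 0.819 × 226 × 6 / (1.661×10⁻⁵) = 6.69×10^7

Re = 6.69×10^7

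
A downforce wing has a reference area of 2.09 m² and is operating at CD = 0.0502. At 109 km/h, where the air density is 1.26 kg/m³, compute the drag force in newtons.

Convert speed: v = 109 km/h ÷ 3.6 = 30.28 m/s.
D = ½ρv²S·CD = ½ × 1.26 × 30.28² × 2.09 × 0.0502 = 60.6 N

D = 60.6 N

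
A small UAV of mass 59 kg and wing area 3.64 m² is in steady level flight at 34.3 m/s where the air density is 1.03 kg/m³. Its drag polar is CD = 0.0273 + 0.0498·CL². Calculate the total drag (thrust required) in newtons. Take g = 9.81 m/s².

D = 67.8 N

Level flight ⇒ L = W = m·g = 59 × 9.81 = 578.79 N.
q = ½ρv² = ½ × 1.03 × 34.3² = 605.9 Pa.
Required CL = L/(qS) = 578.79/(605.9·3.64) = 0.2624.
CD = 0.0273 + 0.0498 × 0.2624² = 0.03073.
D = q·S·CD = 605.9 × 3.64 × 0.03073 = 67.77 N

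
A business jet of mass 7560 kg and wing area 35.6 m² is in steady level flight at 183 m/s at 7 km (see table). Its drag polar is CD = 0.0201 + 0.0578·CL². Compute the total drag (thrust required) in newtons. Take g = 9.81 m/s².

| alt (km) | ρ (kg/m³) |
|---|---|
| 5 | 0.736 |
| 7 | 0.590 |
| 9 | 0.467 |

D = 7970 N

At 7 km, from the table: ρ = 0.590 kg/m³.
Weight W = mg = 7560 × 9.81 = 74164 N; in level flight L = W.
Dynamic pressure q = 0.5 × 0.59 × 183² = 9879 Pa.
Required CL = L/(qS) = 74164/(9879·35.6) = 0.2109.
CD = 0.0201 + 0.0578 × 0.2109² = 0.02267.
D = q·S·CD = 9879 × 35.6 × 0.02267 = 7973 N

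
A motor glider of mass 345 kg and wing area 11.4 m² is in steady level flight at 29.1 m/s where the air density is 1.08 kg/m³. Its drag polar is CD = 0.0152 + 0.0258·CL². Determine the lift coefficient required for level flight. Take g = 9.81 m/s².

CL = 0.649

In steady level flight, lift balances weight: W = mg = 345 × 9.81 = 3384.5 N.
Dynamic pressure q = 0.5 × 1.08 × 29.1² = 457.3 Pa.
CL = 2W/(ρv²S) = 2×3384.5/(1.08×29.1²×11.4) = 0.6492.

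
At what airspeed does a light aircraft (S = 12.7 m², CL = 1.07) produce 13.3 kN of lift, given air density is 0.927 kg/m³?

v = 46 m/s

L = ½ρv²S·CL ⇒ v = √(2L/(ρ·S·CL))
v = √(2 × 13300 / (0.927 × 12.7 × 1.07)) = √2112 = 46 m/s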